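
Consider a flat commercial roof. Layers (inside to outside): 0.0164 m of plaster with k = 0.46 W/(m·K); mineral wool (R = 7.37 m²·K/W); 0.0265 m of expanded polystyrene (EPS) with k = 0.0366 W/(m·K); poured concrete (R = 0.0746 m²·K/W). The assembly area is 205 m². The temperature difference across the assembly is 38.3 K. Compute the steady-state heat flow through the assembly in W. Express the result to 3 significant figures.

957 W

0.0164/0.46 = 0.03565
0.0265/0.0366 = 0.724
R_total = 0.03565 + 7.37 + 0.724 + 0.0746 = 8.204 m²·K/W
Q = A·ΔT/R = 205 × 38.3 / 8.204 = 957 W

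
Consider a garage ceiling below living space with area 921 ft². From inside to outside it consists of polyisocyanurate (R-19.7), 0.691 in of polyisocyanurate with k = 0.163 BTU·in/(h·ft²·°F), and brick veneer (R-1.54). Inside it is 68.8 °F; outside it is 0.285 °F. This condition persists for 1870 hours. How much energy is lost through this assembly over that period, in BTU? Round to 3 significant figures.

0.691/0.163 = 4.239
R_total = 19.7 + 4.239 + 1.54 = 25.48 ft²·°F·h/BTU
Q = 921 × (68.8 − 0.285) / 25.48 = 2477 BTU/h
E = 2477 × 1870 = 4631000 BTU

4630000 BTU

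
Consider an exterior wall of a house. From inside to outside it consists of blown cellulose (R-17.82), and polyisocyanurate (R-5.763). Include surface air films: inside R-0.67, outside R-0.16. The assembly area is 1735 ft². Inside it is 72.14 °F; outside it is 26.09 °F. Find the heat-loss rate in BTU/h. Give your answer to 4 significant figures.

3273 BTU/h

R_total = 0.67 + 17.82 + 5.763 + 0.16 = 24.413 ft²·°F·h/BTU
Q = A·ΔT/R = 1735 × (72.14 − 26.09) / 24.413 = 3272.7 BTU/h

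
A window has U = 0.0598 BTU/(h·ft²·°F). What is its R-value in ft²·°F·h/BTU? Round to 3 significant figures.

16.7 ft²·°F·h/BTU

R = 1/U = 1/0.0598 = 16.72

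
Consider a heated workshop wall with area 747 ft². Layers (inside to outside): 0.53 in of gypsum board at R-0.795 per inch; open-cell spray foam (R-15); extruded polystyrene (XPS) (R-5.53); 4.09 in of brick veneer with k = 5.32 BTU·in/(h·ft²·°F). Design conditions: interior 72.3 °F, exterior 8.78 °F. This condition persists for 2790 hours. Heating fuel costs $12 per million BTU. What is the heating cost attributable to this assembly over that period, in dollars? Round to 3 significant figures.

0.53 × 0.795 = 0.4214
4.09/5.32 = 0.7688
R_total = 0.4214 + 15 + 5.53 + 0.7688 = 21.72 ft²·°F·h/BTU
Q = 747 × (72.3 − 8.78) / 21.72 = 2185 BTU/h
E = 2185 × 2790 = 6095000 BTU
Cost = 6095000/10⁶ × 12 = $73.14

73.1 dollars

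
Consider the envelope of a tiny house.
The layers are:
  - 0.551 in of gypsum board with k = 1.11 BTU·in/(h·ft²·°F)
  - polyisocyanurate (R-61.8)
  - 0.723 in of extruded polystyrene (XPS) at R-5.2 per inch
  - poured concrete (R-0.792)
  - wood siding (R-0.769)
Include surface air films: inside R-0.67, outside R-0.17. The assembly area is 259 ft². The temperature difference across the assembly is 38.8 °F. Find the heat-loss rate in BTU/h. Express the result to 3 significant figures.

0.551/1.11 = 0.4964
0.723 × 5.2 = 3.76
R_total = 0.67 + 0.4964 + 61.8 + 3.76 + 0.792 + 0.769 + 0.17 = 68.46 ft²·°F·h/BTU
Q = A·ΔT/R = 259 × 38.8 / 68.46 = 146.8 BTU/h

147 BTU/h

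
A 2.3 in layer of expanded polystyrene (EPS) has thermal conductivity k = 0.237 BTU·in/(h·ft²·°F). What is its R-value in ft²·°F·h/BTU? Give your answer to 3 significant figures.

R = L/k = 2.3/0.237 = 9.705 ft²·°F·h/BTU

9.70 ft²·°F·h/BTU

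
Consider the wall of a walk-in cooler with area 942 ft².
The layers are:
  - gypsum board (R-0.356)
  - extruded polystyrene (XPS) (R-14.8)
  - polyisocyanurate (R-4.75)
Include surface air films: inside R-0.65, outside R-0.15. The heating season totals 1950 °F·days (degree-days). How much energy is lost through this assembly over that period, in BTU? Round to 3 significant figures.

2130000 BTU

R_total = 0.65 + 0.356 + 14.8 + 4.75 + 0.15 = 20.71 ft²·°F·h/BTU
E = A × HDD × 24 / R = 942 × 1950 × 24 / 20.71 = 2129000 BTU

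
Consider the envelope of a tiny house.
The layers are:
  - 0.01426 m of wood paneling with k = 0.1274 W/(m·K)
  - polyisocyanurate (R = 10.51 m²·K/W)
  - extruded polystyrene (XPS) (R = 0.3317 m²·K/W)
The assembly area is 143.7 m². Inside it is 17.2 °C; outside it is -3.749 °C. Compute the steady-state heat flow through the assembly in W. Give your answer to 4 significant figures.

274.8 W

0.01426/0.1274 = 0.11193
R_total = 0.11193 + 10.51 + 0.3317 = 10.954 m²·K/W
Q = A·ΔT/R = 143.7 × (17.2 − (-3.749)) / 10.954 = 274.83 W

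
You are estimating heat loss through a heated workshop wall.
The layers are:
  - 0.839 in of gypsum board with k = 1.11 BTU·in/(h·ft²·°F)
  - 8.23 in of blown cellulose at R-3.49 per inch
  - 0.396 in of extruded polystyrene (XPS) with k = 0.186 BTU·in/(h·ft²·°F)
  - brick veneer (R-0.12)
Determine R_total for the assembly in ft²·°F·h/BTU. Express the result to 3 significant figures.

31.7 ft²·°F·h/BTU

0.839/1.11 = 0.7559
8.23 × 3.49 = 28.72
0.396/0.186 = 2.129
R_total = 0.7559 + 28.72 + 2.129 + 0.12 = 31.73 ft²·°F·h/BTU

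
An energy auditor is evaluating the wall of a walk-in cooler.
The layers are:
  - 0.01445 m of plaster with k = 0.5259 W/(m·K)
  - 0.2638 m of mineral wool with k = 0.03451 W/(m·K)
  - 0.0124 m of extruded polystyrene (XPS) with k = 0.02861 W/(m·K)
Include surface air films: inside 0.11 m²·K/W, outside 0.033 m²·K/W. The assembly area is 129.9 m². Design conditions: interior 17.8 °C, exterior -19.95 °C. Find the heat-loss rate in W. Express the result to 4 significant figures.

0.01445/0.5259 = 0.027477
0.2638/0.03451 = 7.6442
0.0124/0.02861 = 0.43341
R_total = 0.11 + 0.027477 + 7.6442 + 0.43341 + 0.033 = 8.2481 m²·K/W
Q = A·ΔT/R = 129.9 × (17.8 − (-19.95)) / 8.2481 = 594.53 W

594.5 W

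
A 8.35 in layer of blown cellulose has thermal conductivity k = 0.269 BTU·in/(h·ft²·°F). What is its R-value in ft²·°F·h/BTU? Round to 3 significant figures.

31.0 ft²·°F·h/BTU

R = L/k = 8.35/0.269 = 31.04 ft²·°F·h/BTU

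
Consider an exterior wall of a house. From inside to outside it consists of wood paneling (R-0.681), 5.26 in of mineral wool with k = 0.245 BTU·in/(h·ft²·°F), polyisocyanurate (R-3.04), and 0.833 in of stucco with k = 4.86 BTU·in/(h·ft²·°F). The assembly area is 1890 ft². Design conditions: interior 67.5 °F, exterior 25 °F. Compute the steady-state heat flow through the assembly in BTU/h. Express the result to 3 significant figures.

3170 BTU/h

5.26/0.245 = 21.47
0.833/4.86 = 0.1714
R_total = 0.681 + 21.47 + 3.04 + 0.1714 = 25.36 ft²·°F·h/BTU
Q = A·ΔT/R = 1890 × (67.5 − 25) / 25.36 = 3167 BTU/h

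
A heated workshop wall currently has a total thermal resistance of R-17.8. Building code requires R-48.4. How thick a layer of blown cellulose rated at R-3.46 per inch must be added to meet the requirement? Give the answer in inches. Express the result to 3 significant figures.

ΔR = 48.4 − 17.8 = 30.6 ft²·°F·h/BTU
L = ΔR / (R/in) = 30.6/3.46 = 8.844 in

8.84 in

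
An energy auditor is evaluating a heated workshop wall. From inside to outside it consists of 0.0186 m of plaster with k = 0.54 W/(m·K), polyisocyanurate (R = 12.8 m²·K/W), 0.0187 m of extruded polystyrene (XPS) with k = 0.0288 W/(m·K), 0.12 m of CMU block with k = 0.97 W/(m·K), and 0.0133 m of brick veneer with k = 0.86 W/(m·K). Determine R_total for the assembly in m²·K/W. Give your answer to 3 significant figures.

13.6 m²·K/W

0.0186/0.54 = 0.03444
0.0187/0.0288 = 0.6493
0.12/0.97 = 0.1237
0.0133/0.86 = 0.01547
R_total = 0.03444 + 12.8 + 0.6493 + 0.1237 + 0.01547 = 13.62 m²·K/W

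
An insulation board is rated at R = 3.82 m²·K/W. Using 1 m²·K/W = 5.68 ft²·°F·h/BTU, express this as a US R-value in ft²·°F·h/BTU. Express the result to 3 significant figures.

21.7 ft²·°F·h/BTU

R_US = 3.82 × 5.68 = 21.7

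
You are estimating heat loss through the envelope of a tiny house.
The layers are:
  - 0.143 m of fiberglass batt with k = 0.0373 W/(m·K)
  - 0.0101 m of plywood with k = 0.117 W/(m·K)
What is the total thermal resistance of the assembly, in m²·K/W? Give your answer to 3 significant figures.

3.92 m²·K/W

0.143/0.0373 = 3.834
0.0101/0.117 = 0.08632
R_total = 3.834 + 0.08632 = 3.92 m²·K/W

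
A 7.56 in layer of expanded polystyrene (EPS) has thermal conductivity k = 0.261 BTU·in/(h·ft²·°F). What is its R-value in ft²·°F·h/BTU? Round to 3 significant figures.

29.0 ft²·°F·h/BTU

R = L/k = 7.56/0.261 = 28.97 ft²·°F·h/BTU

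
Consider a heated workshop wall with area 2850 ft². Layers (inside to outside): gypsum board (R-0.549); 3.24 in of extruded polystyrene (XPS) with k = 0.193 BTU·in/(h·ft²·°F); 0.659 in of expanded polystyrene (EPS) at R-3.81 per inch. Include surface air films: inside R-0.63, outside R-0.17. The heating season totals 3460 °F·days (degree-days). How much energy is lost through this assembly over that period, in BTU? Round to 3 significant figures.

3.24/0.193 = 16.79
0.659 × 3.81 = 2.511
R_total = 0.63 + 0.549 + 16.79 + 2.511 + 0.17 = 20.65 ft²·°F·h/BTU
E = A × HDD × 24 / R = 2850 × 3460 × 24 / 20.65 = 11460000 BTU

11500000 BTU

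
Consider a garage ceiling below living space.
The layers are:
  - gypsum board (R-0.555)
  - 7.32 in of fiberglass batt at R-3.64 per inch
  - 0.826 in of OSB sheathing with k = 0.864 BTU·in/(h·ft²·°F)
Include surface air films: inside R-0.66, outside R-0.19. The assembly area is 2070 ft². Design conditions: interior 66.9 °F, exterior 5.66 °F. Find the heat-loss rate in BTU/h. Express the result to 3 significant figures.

4370 BTU/h

7.32 × 3.64 = 26.64
0.826/0.864 = 0.956
R_total = 0.66 + 0.555 + 26.64 + 0.956 + 0.19 = 29.01 ft²·°F·h/BTU
Q = A·ΔT/R = 2070 × (66.9 − 5.66) / 29.01 = 4370 BTU/h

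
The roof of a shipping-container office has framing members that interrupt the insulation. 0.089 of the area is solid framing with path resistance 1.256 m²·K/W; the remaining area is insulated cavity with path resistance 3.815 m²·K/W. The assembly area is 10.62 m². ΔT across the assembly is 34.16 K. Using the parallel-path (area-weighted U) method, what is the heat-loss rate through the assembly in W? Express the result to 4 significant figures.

U_eff = 0.911/3.815 + 0.089/1.256 = 0.23879 + 0.07086 = 0.30965
R_eff = 1/U_eff = 3.2294 m²·K/W
Q = 10.62 × 34.16 / 3.2294 = 112.34 W

112.3 W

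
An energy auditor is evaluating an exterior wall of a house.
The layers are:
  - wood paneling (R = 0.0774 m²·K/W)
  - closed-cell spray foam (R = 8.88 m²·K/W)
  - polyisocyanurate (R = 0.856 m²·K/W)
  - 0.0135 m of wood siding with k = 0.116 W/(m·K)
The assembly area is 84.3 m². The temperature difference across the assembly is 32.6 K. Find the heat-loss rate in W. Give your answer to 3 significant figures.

0.0135/0.116 = 0.1164
R_total = 0.0774 + 8.88 + 0.856 + 0.1164 = 9.93 m²·K/W
Q = A·ΔT/R = 84.3 × 32.6 / 9.93 = 276.8 W

277 W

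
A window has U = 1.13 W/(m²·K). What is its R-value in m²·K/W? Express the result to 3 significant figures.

R = 1/U = 1/1.13 = 0.885

0.885 m²·K/W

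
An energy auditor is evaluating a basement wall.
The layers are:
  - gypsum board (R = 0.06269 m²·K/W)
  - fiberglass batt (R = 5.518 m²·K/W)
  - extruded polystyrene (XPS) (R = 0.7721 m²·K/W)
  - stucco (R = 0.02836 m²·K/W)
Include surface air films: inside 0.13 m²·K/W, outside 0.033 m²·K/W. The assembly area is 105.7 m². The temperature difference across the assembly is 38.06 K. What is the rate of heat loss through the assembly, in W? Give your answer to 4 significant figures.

R_total = 0.13 + 0.06269 + 5.518 + 0.7721 + 0.02836 + 0.033 = 6.5442 m²·K/W
Q = A·ΔT/R = 105.7 × 38.06 / 6.5442 = 614.74 W

614.7 W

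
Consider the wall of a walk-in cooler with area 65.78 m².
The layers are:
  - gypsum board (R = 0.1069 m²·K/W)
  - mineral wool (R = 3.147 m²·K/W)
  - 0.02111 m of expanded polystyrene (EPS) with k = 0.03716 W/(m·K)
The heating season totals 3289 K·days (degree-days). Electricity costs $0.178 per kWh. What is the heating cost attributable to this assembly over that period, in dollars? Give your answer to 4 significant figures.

0.02111/0.03716 = 0.56808
R_total = 0.1069 + 3.147 + 0.56808 = 3.822 m²·K/W
E = A × HDD × 24 / R / 1000 = 65.78 × 3289 × 24 / 3.822 / 1000 = 1358.6 kWh
Cost = 1358.6 × 0.178 = $241.82

241.8 dollars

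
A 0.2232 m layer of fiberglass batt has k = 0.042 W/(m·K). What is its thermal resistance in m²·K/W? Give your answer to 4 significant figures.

R = L/k = 0.2232/0.042 = 5.3143 m²·K/W

5.314 m²·K/W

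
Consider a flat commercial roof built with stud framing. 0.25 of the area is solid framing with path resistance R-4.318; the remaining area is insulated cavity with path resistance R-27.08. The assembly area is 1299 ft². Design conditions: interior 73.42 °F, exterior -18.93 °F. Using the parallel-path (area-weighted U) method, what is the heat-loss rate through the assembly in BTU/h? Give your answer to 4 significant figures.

10270 BTU/h

U_eff = 0.75/27.08 + 0.25/4.318 = 0.027696 + 0.057897 = 0.085593
R_eff = 1/U_eff = 11.683 ft²·°F·h/BTU
Q = 1299 × (73.42 − (-18.93)) / 11.683 = 10268 BTU/h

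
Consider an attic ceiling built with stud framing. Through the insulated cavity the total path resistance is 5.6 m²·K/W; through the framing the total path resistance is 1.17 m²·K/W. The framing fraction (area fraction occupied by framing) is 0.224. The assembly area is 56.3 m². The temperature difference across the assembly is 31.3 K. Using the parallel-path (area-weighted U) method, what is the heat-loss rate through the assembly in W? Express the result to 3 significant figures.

U_eff = 0.776/5.6 + 0.224/1.17 = 0.1386 + 0.1915 = 0.33
R_eff = 1/U_eff = 3.03 m²·K/W
Q = 56.3 × 31.3 / 3.03 = 581.6 W

582 W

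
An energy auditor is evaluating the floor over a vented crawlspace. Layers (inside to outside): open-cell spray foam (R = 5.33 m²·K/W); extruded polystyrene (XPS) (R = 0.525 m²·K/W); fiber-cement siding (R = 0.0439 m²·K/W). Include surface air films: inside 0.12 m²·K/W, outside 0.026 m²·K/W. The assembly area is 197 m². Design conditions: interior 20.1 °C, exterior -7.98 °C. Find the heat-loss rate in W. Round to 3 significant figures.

915 W

R_total = 0.12 + 5.33 + 0.525 + 0.0439 + 0.026 = 6.045 m²·K/W
Q = A·ΔT/R = 197 × (20.1 − (-7.98)) / 6.045 = 915.1 W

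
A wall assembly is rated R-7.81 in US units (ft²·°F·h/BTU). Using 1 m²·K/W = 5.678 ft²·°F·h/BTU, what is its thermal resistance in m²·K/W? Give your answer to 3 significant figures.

R_SI = 7.81/5.678 = 1.375

1.38 m²·K/W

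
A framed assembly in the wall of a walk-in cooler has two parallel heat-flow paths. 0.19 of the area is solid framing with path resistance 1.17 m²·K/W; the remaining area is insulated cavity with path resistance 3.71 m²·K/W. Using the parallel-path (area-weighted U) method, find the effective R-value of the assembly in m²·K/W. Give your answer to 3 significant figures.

2.63 m²·K/W

U_eff = 0.81/3.71 + 0.19/1.17 = 0.2183 + 0.1624 = 0.3807
R_eff = 1/U_eff = 2.627 m²·K/W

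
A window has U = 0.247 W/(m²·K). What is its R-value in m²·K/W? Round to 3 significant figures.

4.05 m²·K/W

R = 1/U = 1/0.247 = 4.049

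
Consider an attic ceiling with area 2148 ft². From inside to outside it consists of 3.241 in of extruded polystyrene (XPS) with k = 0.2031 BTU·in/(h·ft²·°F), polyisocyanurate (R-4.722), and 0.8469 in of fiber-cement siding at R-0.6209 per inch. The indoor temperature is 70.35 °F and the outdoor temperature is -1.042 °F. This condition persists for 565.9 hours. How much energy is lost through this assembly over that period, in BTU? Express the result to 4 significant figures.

4092000 BTU

3.241/0.2031 = 15.958
0.8469 × 0.6209 = 0.52584
R_total = 15.958 + 4.722 + 0.52584 = 21.205 ft²·°F·h/BTU
Q = 2148 × (70.35 − (-1.042)) / 21.205 = 7231.6 BTU/h
E = 7231.6 × 565.9 = 4092400 BTU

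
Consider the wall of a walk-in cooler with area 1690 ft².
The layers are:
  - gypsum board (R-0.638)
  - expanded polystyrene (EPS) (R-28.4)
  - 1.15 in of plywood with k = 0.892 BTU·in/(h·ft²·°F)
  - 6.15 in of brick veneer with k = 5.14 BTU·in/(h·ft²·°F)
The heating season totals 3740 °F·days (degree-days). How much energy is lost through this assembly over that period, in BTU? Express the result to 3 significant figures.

1.15/0.892 = 1.289
6.15/5.14 = 1.196
R_total = 0.638 + 28.4 + 1.289 + 1.196 = 31.52 ft²·°F·h/BTU
E = A × HDD × 24 / R = 1690 × 3740 × 24 / 31.52 = 4812000 BTU

4810000 BTU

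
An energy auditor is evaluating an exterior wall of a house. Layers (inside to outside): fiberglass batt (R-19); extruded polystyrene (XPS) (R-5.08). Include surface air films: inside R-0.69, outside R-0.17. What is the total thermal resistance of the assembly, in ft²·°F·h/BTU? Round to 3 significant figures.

24.9 ft²·°F·h/BTU

R_total = 0.69 + 19 + 5.08 + 0.17 = 24.94 ft²·°F·h/BTU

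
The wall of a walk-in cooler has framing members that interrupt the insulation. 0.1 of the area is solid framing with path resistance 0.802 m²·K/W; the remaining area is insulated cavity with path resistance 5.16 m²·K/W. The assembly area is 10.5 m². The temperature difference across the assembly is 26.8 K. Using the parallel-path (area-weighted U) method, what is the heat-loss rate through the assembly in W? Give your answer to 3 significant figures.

U_eff = 0.9/5.16 + 0.1/0.802 = 0.1744 + 0.1247 = 0.2991
R_eff = 1/U_eff = 3.343 m²·K/W
Q = 10.5 × 26.8 / 3.343 = 84.17 W

84.2 W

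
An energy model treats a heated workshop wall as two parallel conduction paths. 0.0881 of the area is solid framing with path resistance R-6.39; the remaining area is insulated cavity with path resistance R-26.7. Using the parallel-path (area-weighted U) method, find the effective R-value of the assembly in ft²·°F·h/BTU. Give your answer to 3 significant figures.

U_eff = 0.9119/26.7 + 0.0881/6.39 = 0.03415 + 0.01379 = 0.04794
R_eff = 1/U_eff = 20.86 ft²·°F·h/BTU

20.9 ft²·°F·h/BTU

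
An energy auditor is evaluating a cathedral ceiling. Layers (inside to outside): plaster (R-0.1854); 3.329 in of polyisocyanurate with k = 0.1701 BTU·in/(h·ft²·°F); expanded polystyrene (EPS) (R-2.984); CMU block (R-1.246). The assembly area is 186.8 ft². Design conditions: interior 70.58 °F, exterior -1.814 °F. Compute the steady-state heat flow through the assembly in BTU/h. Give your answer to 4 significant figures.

563.8 BTU/h

3.329/0.1701 = 19.571
R_total = 0.1854 + 19.571 + 2.984 + 1.246 = 23.986 ft²·°F·h/BTU
Q = A·ΔT/R = 186.8 × (70.58 − (-1.814)) / 23.986 = 563.79 BTU/h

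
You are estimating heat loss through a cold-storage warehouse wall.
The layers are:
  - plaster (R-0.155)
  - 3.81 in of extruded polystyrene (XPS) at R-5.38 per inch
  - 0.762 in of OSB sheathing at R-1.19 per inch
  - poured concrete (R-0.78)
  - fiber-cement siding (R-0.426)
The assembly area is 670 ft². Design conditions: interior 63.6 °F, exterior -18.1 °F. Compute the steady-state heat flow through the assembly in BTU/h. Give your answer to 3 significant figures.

3.81 × 5.38 = 20.5
0.762 × 1.19 = 0.9068
R_total = 0.155 + 20.5 + 0.9068 + 0.78 + 0.426 = 22.77 ft²·°F·h/BTU
Q = A·ΔT/R = 670 × (63.6 − (-18.1)) / 22.77 = 2404 BTU/h

2400 BTU/h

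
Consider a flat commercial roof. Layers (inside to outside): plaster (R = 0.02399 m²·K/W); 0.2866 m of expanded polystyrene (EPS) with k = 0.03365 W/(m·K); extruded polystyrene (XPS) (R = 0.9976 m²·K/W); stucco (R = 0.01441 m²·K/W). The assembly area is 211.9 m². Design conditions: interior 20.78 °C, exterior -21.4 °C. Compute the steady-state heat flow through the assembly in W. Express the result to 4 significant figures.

0.2866/0.03365 = 8.5171
R_total = 0.02399 + 8.5171 + 0.9976 + 0.01441 = 9.5531 m²·K/W
Q = A·ΔT/R = 211.9 × (20.78 − (-21.4)) / 9.5531 = 935.61 W

935.6 W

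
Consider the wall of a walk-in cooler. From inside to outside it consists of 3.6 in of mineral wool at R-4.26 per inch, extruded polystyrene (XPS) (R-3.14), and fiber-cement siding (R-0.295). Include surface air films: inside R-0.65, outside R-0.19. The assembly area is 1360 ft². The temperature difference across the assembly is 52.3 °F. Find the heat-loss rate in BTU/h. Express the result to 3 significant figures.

3.6 × 4.26 = 15.34
R_total = 0.65 + 15.34 + 3.14 + 0.295 + 0.19 = 19.61 ft²·°F·h/BTU
Q = A·ΔT/R = 1360 × 52.3 / 19.61 = 3627 BTU/h

3630 BTU/h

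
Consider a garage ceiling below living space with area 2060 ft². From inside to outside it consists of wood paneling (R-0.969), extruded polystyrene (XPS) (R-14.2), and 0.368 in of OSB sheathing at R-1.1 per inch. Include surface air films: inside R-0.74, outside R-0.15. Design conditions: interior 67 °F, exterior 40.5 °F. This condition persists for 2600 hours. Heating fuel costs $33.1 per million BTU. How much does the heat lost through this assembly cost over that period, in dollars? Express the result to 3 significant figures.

285 dollars

0.368 × 1.1 = 0.4048
R_total = 0.74 + 0.969 + 14.2 + 0.4048 + 0.15 = 16.46 ft²·°F·h/BTU
Q = 2060 × (67 − 40.5) / 16.46 = 3316 BTU/h
E = 3316 × 2600 = 8621000 BTU
Cost = 8621000/10⁶ × 33.1 = $285.4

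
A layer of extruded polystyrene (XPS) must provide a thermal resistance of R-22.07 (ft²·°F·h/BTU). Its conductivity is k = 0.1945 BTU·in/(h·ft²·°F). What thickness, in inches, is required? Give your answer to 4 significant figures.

L = R × k = 22.07 × 0.1945 = 4.2926 in

4.293 in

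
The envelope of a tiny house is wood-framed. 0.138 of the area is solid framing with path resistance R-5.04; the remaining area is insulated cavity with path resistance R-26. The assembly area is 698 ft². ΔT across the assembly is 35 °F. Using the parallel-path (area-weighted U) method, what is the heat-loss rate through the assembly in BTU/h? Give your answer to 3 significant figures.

1480 BTU/h

U_eff = 0.862/26 + 0.138/5.04 = 0.03315 + 0.02738 = 0.06053
R_eff = 1/U_eff = 16.52 ft²·°F·h/BTU
Q = 698 × 35 / 16.52 = 1479 BTU/h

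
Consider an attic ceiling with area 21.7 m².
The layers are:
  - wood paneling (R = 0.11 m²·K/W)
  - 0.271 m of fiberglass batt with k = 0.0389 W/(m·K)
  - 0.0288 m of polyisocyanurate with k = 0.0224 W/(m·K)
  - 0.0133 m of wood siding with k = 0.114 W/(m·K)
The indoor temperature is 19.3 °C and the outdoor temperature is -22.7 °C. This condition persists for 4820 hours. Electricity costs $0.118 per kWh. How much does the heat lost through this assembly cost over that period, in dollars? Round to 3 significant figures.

0.271/0.0389 = 6.967
0.0288/0.0224 = 1.286
0.0133/0.114 = 0.1167
R_total = 0.11 + 6.967 + 1.286 + 0.1167 = 8.479 m²·K/W
Q = 21.7 × (19.3 − (-22.7)) / 8.479 = 107.5 W
E = 107.5 W × 4820 h / 1000 = 518.1 kWh
Cost = 518.1 × 0.118 = $61.14

61.1 dollars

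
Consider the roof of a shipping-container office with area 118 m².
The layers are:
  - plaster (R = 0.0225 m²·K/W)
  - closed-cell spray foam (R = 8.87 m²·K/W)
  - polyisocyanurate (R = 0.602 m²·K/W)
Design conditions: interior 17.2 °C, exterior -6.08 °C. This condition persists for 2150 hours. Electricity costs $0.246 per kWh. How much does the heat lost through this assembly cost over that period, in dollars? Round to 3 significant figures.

R_total = 0.0225 + 8.87 + 0.602 = 9.494 m²·K/W
Q = 118 × (17.2 − (-6.08)) / 9.494 = 289.3 W
E = 289.3 W × 2150 h / 1000 = 622.1 kWh
Cost = 622.1 × 0.246 = $153

153 dollars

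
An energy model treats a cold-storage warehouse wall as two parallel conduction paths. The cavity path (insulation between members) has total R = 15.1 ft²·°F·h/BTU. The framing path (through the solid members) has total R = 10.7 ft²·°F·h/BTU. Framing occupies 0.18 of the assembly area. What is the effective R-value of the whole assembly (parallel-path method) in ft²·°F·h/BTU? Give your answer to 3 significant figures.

14.1 ft²·°F·h/BTU

U_eff = 0.82/15.1 + 0.18/10.7 = 0.0543 + 0.01682 = 0.07113
R_eff = 1/U_eff = 14.06 ft²·°F·h/BTU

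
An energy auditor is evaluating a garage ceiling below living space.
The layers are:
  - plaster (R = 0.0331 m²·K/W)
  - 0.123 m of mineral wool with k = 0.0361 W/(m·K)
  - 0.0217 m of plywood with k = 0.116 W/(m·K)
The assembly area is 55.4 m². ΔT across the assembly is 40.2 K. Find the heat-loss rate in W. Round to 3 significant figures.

0.123/0.0361 = 3.407
0.0217/0.116 = 0.1871
R_total = 0.0331 + 3.407 + 0.1871 = 3.627 m²·K/W
Q = A·ΔT/R = 55.4 × 40.2 / 3.627 = 614 W

614 W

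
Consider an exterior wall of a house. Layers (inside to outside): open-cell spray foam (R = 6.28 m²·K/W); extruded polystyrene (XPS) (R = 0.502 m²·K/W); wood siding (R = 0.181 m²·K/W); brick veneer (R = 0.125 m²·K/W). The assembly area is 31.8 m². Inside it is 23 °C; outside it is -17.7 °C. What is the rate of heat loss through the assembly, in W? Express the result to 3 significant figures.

183 W

R_total = 6.28 + 0.502 + 0.181 + 0.125 = 7.088 m²·K/W
Q = A·ΔT/R = 31.8 × (23 − (-17.7)) / 7.088 = 182.6 W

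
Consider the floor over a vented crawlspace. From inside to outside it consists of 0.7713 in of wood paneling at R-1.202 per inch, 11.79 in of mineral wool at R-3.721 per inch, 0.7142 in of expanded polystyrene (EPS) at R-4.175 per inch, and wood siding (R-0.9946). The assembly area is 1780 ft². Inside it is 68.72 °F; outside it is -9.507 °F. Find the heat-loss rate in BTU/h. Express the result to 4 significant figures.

2855 BTU/h

0.7713 × 1.202 = 0.9271
11.79 × 3.721 = 43.871
0.7142 × 4.175 = 2.9818
R_total = 0.9271 + 43.871 + 2.9818 + 0.9946 = 48.774 ft²·°F·h/BTU
Q = A·ΔT/R = 1780 × (68.72 − (-9.507)) / 48.774 = 2854.9 BTU/h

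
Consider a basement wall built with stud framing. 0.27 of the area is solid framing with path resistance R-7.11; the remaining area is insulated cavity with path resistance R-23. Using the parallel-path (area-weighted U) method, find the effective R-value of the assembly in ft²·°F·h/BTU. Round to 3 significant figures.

U_eff = 0.73/23 + 0.27/7.11 = 0.03174 + 0.03797 = 0.06971
R_eff = 1/U_eff = 14.34 ft²·°F·h/BTU

14.3 ft²·°F·h/BTU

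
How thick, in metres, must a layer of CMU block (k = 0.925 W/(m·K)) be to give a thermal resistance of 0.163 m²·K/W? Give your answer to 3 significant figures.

L = R·k = 0.163 × 0.925 = 0.1508 m

0.151 m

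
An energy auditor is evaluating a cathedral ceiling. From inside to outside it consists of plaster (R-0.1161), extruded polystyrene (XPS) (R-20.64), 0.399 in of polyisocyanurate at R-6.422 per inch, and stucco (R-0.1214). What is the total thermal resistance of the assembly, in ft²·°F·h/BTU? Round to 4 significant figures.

0.399 × 6.422 = 2.5624
R_total = 0.1161 + 20.64 + 2.5624 + 0.1214 = 23.44 ft²·°F·h/BTU

23.44 ft²·°F·h/BTU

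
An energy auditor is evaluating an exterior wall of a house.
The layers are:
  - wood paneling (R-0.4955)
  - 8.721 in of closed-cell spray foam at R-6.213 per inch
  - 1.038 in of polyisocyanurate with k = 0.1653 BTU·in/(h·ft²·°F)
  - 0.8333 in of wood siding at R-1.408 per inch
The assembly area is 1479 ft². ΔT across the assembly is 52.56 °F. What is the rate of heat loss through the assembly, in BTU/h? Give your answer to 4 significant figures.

8.721 × 6.213 = 54.184
1.038/0.1653 = 6.2795
0.8333 × 1.408 = 1.1733
R_total = 0.4955 + 54.184 + 6.2795 + 1.1733 = 62.132 ft²·°F·h/BTU
Q = A·ΔT/R = 1479 × 52.56 / 62.132 = 1251.1 BTU/h

1251 BTU/h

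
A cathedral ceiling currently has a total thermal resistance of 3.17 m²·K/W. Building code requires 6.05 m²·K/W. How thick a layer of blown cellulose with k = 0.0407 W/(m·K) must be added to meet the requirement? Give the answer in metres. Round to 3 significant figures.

0.117 m

ΔR = 6.05 − 3.17 = 2.88 m²·K/W
L = ΔR × k = 2.88 × 0.0407 = 0.1172 m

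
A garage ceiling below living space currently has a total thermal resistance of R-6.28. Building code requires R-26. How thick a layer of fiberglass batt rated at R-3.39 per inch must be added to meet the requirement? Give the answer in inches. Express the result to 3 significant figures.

5.82 in

ΔR = 26 − 6.28 = 19.72 ft²·°F·h/BTU
L = ΔR / (R/in) = 19.72/3.39 = 5.817 in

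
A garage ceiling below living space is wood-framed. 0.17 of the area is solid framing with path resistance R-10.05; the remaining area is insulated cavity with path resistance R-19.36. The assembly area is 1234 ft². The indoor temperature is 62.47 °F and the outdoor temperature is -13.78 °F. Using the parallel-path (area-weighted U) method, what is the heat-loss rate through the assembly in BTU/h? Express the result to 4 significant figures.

U_eff = 0.83/19.36 + 0.17/10.05 = 0.042872 + 0.016915 = 0.059787
R_eff = 1/U_eff = 16.726 ft²·°F·h/BTU
Q = 1234 × (62.47 − (-13.78)) / 16.726 = 5625.5 BTU/h

5626 BTU/h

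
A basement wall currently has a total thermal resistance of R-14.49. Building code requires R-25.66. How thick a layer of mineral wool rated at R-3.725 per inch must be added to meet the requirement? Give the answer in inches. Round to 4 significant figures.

2.999 in

ΔR = 25.66 − 14.49 = 11.17 ft²·°F·h/BTU
L = ΔR / (R/in) = 11.17/3.725 = 2.9987 in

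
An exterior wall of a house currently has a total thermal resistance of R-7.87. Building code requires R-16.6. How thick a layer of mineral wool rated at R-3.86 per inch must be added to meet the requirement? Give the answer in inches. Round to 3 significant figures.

2.26 in

ΔR = 16.6 − 7.87 = 8.73 ft²·°F·h/BTU
L = ΔR / (R/in) = 8.73/3.86 = 2.262 in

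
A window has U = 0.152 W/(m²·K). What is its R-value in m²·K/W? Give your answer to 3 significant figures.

R = 1/U = 1/0.152 = 6.579

6.58 m²·K/W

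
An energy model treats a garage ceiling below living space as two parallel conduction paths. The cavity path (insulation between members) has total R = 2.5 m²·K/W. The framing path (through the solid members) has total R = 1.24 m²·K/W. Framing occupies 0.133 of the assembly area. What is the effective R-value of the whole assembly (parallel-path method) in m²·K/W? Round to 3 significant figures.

2.20 m²·K/W

U_eff = 0.867/2.5 + 0.133/1.24 = 0.3468 + 0.1073 = 0.4541
R_eff = 1/U_eff = 2.202 m²·K/W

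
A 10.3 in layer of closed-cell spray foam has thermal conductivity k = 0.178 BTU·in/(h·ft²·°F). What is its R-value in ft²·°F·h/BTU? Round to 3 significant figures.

R = L/k = 10.3/0.178 = 57.87 ft²·°F·h/BTU

57.9 ft²·°F·h/BTU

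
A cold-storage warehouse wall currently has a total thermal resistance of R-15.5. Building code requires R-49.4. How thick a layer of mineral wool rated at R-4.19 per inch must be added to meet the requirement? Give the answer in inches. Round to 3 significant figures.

8.09 in

ΔR = 49.4 − 15.5 = 33.9 ft²·°F·h/BTU
L = ΔR / (R/in) = 33.9/4.19 = 8.091 in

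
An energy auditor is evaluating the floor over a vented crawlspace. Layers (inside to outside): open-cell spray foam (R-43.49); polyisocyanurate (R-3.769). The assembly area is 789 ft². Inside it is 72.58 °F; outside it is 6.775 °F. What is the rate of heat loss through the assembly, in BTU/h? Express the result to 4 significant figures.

1099 BTU/h

R_total = 43.49 + 3.769 = 47.259 ft²·°F·h/BTU
Q = A·ΔT/R = 789 × (72.58 − 6.775) / 47.259 = 1098.6 BTU/h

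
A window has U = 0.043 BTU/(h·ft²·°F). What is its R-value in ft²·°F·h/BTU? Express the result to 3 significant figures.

R = 1/U = 1/0.043 = 23.26

23.3 ft²·°F·h/BTU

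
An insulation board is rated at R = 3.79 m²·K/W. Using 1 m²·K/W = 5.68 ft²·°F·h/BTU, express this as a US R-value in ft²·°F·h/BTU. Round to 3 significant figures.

R_US = 3.79 × 5.68 = 21.53

21.5 ft²·°F·h/BTU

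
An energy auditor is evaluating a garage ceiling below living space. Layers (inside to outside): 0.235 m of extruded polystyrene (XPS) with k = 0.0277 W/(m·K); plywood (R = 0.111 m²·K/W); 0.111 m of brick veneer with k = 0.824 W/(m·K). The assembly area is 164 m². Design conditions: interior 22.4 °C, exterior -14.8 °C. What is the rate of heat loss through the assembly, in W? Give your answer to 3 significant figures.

0.235/0.0277 = 8.484
0.111/0.824 = 0.1347
R_total = 8.484 + 0.111 + 0.1347 = 8.729 m²·K/W
Q = A·ΔT/R = 164 × (22.4 − (-14.8)) / 8.729 = 698.9 W

699 W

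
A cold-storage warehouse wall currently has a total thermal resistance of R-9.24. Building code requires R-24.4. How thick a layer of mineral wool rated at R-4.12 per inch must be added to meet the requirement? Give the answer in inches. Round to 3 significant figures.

3.68 in

ΔR = 24.4 − 9.24 = 15.16 ft²·°F·h/BTU
L = ΔR / (R/in) = 15.16/4.12 = 3.68 in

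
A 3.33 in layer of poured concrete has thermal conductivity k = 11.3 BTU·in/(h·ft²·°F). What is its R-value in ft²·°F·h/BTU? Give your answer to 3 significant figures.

R = L/k = 3.33/11.3 = 0.2947 ft²·°F·h/BTU

0.295 ft²·°F·h/BTU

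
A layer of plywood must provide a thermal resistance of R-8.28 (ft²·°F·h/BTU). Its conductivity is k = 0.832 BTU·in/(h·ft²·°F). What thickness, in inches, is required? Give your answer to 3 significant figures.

L = R × k = 8.28 × 0.832 = 6.889 in

6.89 in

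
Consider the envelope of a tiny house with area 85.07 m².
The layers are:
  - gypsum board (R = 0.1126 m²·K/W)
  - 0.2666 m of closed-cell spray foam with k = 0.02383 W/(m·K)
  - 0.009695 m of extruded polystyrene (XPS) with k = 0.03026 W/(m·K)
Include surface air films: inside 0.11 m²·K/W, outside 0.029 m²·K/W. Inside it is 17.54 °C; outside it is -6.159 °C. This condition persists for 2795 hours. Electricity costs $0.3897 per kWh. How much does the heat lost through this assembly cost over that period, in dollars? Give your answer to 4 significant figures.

0.2666/0.02383 = 11.188
0.009695/0.03026 = 0.32039
R_total = 0.11 + 0.1126 + 11.188 + 0.32039 + 0.029 = 11.76 m²·K/W
Q = 85.07 × (17.54 − (-6.159)) / 11.76 = 171.44 W
E = 171.44 W × 2795 h / 1000 = 479.18 kWh
Cost = 479.18 × 0.3897 = $186.74

186.7 dollars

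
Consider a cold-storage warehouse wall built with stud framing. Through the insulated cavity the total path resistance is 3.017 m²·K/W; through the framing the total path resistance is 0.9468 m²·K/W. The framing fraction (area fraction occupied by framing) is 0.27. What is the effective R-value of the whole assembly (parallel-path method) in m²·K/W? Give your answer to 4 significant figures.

1.897 m²·K/W

U_eff = 0.73/3.017 + 0.27/0.9468 = 0.24196 + 0.28517 = 0.52713
R_eff = 1/U_eff = 1.8971 m²·K/W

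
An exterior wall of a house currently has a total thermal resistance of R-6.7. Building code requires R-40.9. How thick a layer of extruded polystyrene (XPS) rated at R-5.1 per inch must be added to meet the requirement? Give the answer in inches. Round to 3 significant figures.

6.71 in

ΔR = 40.9 − 6.7 = 34.2 ft²·°F·h/BTU
L = ΔR / (R/in) = 34.2/5.1 = 6.706 in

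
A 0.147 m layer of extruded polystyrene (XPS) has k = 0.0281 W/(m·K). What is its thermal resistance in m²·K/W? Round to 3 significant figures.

R = L/k = 0.147/0.0281 = 5.231 m²·K/W

5.23 m²·K/W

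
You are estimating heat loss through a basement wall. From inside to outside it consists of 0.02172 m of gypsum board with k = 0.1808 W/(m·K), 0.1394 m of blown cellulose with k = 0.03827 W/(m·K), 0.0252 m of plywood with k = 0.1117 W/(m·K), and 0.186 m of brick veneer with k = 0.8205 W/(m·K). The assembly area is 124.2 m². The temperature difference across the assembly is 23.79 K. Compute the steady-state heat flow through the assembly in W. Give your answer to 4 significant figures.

0.02172/0.1808 = 0.12013
0.1394/0.03827 = 3.6425
0.0252/0.1117 = 0.2256
0.186/0.8205 = 0.22669
R_total = 0.12013 + 3.6425 + 0.2256 + 0.22669 = 4.215 m²·K/W
Q = A·ΔT/R = 124.2 × 23.79 / 4.215 = 701.01 W

701.0 W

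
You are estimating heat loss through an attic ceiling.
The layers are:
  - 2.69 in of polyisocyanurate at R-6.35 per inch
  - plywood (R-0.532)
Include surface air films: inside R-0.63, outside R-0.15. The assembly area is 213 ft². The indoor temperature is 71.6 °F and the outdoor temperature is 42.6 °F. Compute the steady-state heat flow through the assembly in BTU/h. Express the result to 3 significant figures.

2.69 × 6.35 = 17.08
R_total = 0.63 + 17.08 + 0.532 + 0.15 = 18.39 ft²·°F·h/BTU
Q = A·ΔT/R = 213 × (71.6 − 42.6) / 18.39 = 335.8 BTU/h

336 BTU/h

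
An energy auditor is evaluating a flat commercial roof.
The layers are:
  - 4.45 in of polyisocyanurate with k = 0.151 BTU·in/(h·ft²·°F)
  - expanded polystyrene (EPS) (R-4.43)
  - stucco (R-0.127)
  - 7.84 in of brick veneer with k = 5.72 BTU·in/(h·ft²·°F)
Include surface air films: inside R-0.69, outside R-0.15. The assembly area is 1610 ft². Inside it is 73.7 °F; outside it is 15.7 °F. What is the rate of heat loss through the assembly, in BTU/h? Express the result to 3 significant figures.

2580 BTU/h

4.45/0.151 = 29.47
7.84/5.72 = 1.371
R_total = 0.69 + 29.47 + 4.43 + 0.127 + 1.371 + 0.15 = 36.24 ft²·°F·h/BTU
Q = A·ΔT/R = 1610 × (73.7 − 15.7) / 36.24 = 2577 BTU/h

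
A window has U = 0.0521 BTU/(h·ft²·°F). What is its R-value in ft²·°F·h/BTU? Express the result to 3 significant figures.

R = 1/U = 1/0.0521 = 19.19

19.2 ft²·°F·h/BTU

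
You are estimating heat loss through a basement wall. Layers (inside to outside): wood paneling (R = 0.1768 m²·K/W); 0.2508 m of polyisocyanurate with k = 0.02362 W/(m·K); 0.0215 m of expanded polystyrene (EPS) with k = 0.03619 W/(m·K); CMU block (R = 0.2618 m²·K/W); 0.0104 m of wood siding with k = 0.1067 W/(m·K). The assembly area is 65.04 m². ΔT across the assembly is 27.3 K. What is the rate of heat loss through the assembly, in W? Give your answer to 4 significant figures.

0.2508/0.02362 = 10.618
0.0215/0.03619 = 0.59409
0.0104/0.1067 = 0.09747
R_total = 0.1768 + 10.618 + 0.59409 + 0.2618 + 0.09747 = 11.748 m²·K/W
Q = A·ΔT/R = 65.04 × 27.3 / 11.748 = 151.14 W

151.1 W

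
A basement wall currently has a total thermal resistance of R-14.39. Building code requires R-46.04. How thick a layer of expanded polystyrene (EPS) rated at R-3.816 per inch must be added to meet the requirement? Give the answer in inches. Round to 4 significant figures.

8.294 in

ΔR = 46.04 − 14.39 = 31.65 ft²·°F·h/BTU
L = ΔR / (R/in) = 31.65/3.816 = 8.294 in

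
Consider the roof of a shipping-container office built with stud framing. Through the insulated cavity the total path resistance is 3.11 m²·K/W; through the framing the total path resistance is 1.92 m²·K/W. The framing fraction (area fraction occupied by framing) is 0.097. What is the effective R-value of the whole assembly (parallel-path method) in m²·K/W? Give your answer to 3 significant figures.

2.93 m²·K/W

U_eff = 0.903/3.11 + 0.097/1.92 = 0.2904 + 0.05052 = 0.3409
R_eff = 1/U_eff = 2.934 m²·K/W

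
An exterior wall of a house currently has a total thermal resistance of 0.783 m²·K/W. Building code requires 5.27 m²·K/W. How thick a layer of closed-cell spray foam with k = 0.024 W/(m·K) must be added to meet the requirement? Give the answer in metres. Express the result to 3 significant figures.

0.108 m

ΔR = 5.27 − 0.783 = 4.487 m²·K/W
L = ΔR × k = 4.487 × 0.024 = 0.1077 m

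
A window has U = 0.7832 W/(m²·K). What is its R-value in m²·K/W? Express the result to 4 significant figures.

R = 1/U = 1/0.7832 = 1.2768

1.277 m²·K/W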